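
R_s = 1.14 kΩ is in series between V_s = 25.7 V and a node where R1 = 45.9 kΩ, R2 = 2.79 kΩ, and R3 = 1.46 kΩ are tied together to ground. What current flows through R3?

I ≈ 7.95 mA

Parallel bank: R_p = 1/(1/45.9 + 1/2.79 + 1/1.46) = 0.9388 kΩ.
V_A by voltage divider: V_A = 25.7 × 0.9388/(1.14 + 0.9388) = 11.61 V.
Branch current I = V_A/R3 = 11.61/1.46 = 7.950 mA.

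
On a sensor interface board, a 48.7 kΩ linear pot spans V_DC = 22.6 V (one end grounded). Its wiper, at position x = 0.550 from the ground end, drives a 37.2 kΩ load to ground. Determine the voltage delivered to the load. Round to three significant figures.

V_out ≈ 9.39 V

Lower segment x·R_p = 26.79 kΩ; upper segment (1−x)·R_p = 21.91 kΩ.
Lower segment in parallel with the load: 26.79 ‖ 37.2 = 15.57 kΩ.
Then V_out = V_DC · 15.57/(21.91 + 15.57) = 9.388 V.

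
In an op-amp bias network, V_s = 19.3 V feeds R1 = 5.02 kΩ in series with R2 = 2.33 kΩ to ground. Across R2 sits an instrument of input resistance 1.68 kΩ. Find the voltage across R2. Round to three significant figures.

V_out ≈ 3.14 V

R2 ‖ R_L = (2.33 × 1.68)/(2.33 + 1.68) = 0.9762 kΩ.
Now apply the divider: V_out = 19.3 × 0.1628 = 3.142 V.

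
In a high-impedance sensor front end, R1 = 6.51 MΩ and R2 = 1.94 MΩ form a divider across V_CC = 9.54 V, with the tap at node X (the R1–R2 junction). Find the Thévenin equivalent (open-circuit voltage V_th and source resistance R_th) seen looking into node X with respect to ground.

V_th ≈ 2.19 V, R_th ≈ 1.49 MΩ

V_th is the unloaded tap voltage: V_CC · R2/(R1+R2) = 9.54 × 0.2296 = 2.190 V.
Looking into X with the source shorted: R_th = R1·R2/(R1+R2) = 6.510 × 1.94/8.450 = 1.495 MΩ.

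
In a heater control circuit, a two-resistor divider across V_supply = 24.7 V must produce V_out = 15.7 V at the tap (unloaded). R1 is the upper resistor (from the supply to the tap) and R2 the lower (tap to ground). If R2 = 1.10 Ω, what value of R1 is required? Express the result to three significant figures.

The divider ratio is R2/(R1+R2) = 15.7/24.7 = 0.6356.
R1 = R2·(1/k − 1) = 1.10 × 0.5732 = 0.6306 Ω.

R1 ≈ 0.631 Ω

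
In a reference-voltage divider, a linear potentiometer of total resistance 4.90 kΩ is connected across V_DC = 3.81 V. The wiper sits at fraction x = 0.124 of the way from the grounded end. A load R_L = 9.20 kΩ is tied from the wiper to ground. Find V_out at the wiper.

V_out ≈ 0.447 V

The pot divides into 4.292 kΩ above the wiper and 0.6076 kΩ below.
R_L loads the lower segment: effective lower R = 0.5700 kΩ.
Then V_out = V_DC · 0.5700/(4.292 + 0.5700) = 0.4466 V.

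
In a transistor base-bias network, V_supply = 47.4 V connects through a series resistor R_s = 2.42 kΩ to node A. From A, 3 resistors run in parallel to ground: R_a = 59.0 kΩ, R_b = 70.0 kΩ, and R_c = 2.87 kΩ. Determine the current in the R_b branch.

I ≈ 0.353 mA

Equivalent of the parallel group: R_p = 2.634 kΩ.
Node voltage V_A = V_supply · R_p/(R_s + R_p) = 47.4 × 0.5212 = 24.70 V.
I(R_b) = V_A / R_b = 24.70/70.0 = 0.3529 mA.
(Check via current divider: I_total = 9.379 mA; share G_k/ΣG = 0.03763 → same result.)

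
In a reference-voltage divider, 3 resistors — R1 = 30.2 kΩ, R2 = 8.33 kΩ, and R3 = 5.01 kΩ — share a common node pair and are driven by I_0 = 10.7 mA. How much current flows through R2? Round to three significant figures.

Conductances: ΣG = 1/30.2 + 1/8.33 + 1/5.01 = 0.3528 (1/kΩ).
R2 takes the fraction G_k/ΣG = 0.1200/0.3528 = 0.3403, so I = 10.7 × 0.3403 = 3.641 mA.

I ≈ 3.64 mA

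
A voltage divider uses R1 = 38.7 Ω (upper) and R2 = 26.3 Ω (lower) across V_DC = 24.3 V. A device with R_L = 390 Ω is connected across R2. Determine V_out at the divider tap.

V_out ≈ 9.45 V

The load sits in parallel with R2, giving an effective lower resistance R2' = R2·R_L/(R2+R_L) = 24.64 Ω.
Now apply the divider: V_out = 24.3 × 0.3890 = 9.453 V.
(Unloaded it would be 9.83 V; the load pulls it down.)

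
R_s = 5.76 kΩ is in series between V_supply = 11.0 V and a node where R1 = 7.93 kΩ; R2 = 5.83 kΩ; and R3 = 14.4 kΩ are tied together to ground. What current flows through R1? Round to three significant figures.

Equivalent of the parallel group: R_p = 2.724 kΩ.
Node voltage V_A = V_supply · R_p/(R_s + R_p) = 11.0 × 0.3211 = 3.532 V.
I(R1) = V_A / R1 = 3.532/7.93 = 0.4454 mA.
(Check via current divider: I_total = 1.297 mA; share G_k/ΣG = 0.3435 → same result.)

I ≈ 0.445 mA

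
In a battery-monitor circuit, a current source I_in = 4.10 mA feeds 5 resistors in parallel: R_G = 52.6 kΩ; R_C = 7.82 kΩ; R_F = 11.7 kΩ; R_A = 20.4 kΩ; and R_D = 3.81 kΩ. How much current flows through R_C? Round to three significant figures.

I ≈ 0.964 mA

Conductances: ΣG = 1/52.6 + 1/7.82 + 1/11.7 + 1/20.4 + 1/3.81 = 0.5438 (1/kΩ).
Current divider: I(R_C) = I_in · G_k/ΣG = 4.10 × (0.1279/0.5438) = 4.10 × 0.2351 = 0.9641 mA.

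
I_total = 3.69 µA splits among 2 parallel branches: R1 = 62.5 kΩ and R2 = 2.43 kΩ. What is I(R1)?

For two parallel branches, I_k = I_total · (other R)/(sum of R).
I(R1) = 3.69 × 2.43/(62.5 + 2.43) = 3.69 × 0.03742 = 0.1381 µA.

I ≈ 0.138 µA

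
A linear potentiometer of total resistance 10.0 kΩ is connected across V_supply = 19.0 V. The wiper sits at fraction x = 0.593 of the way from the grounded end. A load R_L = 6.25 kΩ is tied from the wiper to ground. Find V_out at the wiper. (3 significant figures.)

V_out ≈ 8.13 V

Lower segment x·R_p = 5.930 kΩ; upper segment (1−x)·R_p = 4.070 kΩ.
Lower segment in parallel with the load: 5.930 ‖ 6.25 = 3.043 kΩ.
V_out = 19.0 × 3.043/(4.070 + 3.043) = 8.128 V.
(Unloaded: V_out = x·V_supply = 11.3 V.)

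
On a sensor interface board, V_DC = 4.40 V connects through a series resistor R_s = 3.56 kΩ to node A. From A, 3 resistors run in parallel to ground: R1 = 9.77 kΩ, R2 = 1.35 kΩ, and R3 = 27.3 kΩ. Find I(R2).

Combine the parallel branches: R_p = (1/9.77 + 1/1.35 + 1/27.3)⁻¹ = 1.137 kΩ.
V_A by voltage divider: V_A = 4.40 × 1.137/(3.56 + 1.137) = 1.065 V.
I(R2) = V_A / R2 = 1.065/1.35 = 0.7888 mA.
(Check via current divider: I_total = 0.9368 mA; share G_k/ΣG = 0.8420 → same result.)

I ≈ 0.789 mA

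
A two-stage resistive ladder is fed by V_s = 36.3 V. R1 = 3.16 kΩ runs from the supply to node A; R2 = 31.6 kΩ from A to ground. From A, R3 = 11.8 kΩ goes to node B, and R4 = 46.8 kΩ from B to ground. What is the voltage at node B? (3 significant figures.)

Node A sees R2 in parallel with the series input of stage 2, R3 + R4 = 58.60 kΩ.
R2 ‖ (R3+R4) = 20.53 kΩ.
First divider: V_A = V_s · 20.53/(3.16 + 20.53) = 31.46 V.
V_B = V_A × 0.7986 = 25.12 V.

V_B ≈ 25.1 V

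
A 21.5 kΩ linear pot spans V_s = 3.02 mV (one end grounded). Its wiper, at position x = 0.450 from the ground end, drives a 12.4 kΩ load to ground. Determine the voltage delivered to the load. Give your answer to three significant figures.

V_out ≈ 0.951 mV

Lower segment x·R_p = 9.675 kΩ; upper segment (1−x)·R_p = 11.83 kΩ.
(x·R_p) ‖ R_L = 5.435 kΩ.
Then V_out = V_s · 5.435/(11.83 + 5.435) = 0.9509 mV.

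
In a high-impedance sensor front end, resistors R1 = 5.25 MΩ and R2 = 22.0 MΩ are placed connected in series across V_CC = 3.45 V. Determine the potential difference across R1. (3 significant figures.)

ΣR = 5.25 + 22.0 = 27.25 MΩ.
V = V_CC · R/ΣR = 3.45 × 0.1927 = 0.6647 V.

V ≈ 0.665 V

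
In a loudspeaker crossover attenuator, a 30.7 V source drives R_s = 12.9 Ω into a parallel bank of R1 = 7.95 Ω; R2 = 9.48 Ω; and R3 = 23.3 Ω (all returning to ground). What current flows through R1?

Parallel bank: R_p = 1/(1/7.95 + 1/9.48 + 1/23.3) = 3.647 Ω.
V_A by voltage divider: V_A = 30.7 × 3.647/(12.9 + 3.647) = 6.767 V.
I(R1) = V_A / R1 = 6.767/7.95 = 0.8511 A.

I ≈ 0.851 A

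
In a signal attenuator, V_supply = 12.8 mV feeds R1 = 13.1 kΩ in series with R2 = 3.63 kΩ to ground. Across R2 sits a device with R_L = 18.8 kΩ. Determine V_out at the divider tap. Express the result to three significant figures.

V_out ≈ 2.41 mV

First combine the lower leg with the load: R2 ‖ R_L = 3.043 kΩ.
Now apply the divider: V_out = 12.8 × 0.1885 = 2.413 mV.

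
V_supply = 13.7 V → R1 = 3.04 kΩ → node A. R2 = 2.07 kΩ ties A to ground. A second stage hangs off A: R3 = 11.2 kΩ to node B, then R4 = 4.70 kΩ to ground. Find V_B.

The second stage (R3 + R4 = 15.90 kΩ) loads node A in parallel with R2.
R2 ‖ (R3+R4) = 1.832 kΩ.
V_A = 13.7 × 1.832/(3.04 + 1.832) = 5.151 V.
V_B = V_A × 0.2956 = 1.523 V.

V_B ≈ 1.52 V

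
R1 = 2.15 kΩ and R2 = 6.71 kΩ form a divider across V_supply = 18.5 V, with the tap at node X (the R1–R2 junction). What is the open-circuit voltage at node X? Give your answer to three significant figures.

V_th ≈ 14.0 V

V_th is the unloaded tap voltage: V_supply · R2/(R1+R2) = 18.5 × 0.7573 = 14.01 V.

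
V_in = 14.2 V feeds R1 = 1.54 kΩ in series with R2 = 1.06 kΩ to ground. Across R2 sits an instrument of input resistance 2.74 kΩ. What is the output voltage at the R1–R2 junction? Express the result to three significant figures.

V_out ≈ 4.71 V

First combine the lower leg with the load: R2 ‖ R_L = 0.7643 kΩ.
Voltage divider with the loaded lower leg: V_out = 14.2 × 0.7643/(1.54 + 0.7643) = 14.2 × 0.3317 = 4.710 V.
(Unloaded it would be 5.79 V; the load pulls it down.)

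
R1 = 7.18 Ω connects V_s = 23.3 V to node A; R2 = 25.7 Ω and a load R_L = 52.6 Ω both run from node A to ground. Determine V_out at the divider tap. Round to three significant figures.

V_out ≈ 16.5 V

R2 ‖ R_L = (25.7 × 52.6)/(25.7 + 52.6) = 17.26 Ω.
Then V_out = V_s · R2'/(R1 + R2') = 23.3 × 17.26/24.44 = 16.46 V.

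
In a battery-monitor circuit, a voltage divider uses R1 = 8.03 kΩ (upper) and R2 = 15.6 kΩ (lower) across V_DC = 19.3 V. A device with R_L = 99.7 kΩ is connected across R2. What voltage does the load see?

The load sits in parallel with R2, giving an effective lower resistance R2' = R2·R_L/(R2+R_L) = 13.49 kΩ.
Now apply the divider: V_out = 19.3 × 0.6268 = 12.10 V.
(Unloaded it would be 12.7 V; the load pulls it down.)

V_out ≈ 12.1 V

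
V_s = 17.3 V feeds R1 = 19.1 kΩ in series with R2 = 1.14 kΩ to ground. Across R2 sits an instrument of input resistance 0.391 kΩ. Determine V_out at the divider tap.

V_out ≈ 0.260 V

R2 ‖ R_L = (1.14 × 0.391)/(1.14 + 0.391) = 0.2911 kΩ.
Now apply the divider: V_out = 17.3 × 0.01501 = 0.2597 V.
(Unloaded it would be 0.974 V; the load pulls it down.)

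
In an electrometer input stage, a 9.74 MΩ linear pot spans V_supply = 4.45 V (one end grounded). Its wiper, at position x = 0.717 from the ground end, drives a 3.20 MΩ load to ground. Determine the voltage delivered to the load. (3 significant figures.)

V_out ≈ 1.97 V

Lower segment x·R_p = 6.984 MΩ; upper segment (1−x)·R_p = 2.756 MΩ.
(x·R_p) ‖ R_L = 2.194 MΩ.
V_out = 4.45 × 2.194/(2.756 + 2.194) = 1.972 V.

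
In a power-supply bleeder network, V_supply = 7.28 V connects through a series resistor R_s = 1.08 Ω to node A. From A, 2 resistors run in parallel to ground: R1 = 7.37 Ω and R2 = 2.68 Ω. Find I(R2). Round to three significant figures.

I ≈ 1.75 A

Parallel bank: R_p = 1/(1/7.37 + 1/2.68) = 1.965 Ω.
V_A = 7.28 × 1.965/3.045 = 4.698 V.
I(R2) = V_A / R2 = 4.698/2.68 = 1.753 A.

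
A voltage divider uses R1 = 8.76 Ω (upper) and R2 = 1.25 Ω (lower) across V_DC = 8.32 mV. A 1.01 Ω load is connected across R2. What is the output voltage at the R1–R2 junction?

V_out ≈ 0.499 mV

R2 ‖ R_L = (1.25 × 1.01)/(1.25 + 1.01) = 0.5586 Ω.
Then V_out = V_DC · R2'/(R1 + R2') = 8.32 × 0.5586/9.319 = 0.4988 mV.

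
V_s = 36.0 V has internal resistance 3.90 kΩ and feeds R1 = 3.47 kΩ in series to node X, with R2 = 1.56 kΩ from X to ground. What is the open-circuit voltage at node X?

V_th ≈ 6.29 V

R1' = 3.90 + 3.47 = 7.370 kΩ (source resistance + R1).
With X open, the divider is unloaded: V_th = 36.0 × 1.56/8.930 = 6.289 V.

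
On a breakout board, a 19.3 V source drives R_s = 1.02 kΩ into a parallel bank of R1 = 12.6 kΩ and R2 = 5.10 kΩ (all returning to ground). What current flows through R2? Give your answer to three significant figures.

I ≈ 2.95 mA

Equivalent of the parallel group: R_p = 3.631 kΩ.
V_A by voltage divider: V_A = 19.3 × 3.631/(1.02 + 3.631) = 15.07 V.
I(R2) = V_A / R2 = 15.07/5.10 = 2.954 mA.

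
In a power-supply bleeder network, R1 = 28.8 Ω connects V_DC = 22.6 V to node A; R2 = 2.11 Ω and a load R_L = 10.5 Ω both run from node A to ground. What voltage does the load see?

The load sits in parallel with R2, giving an effective lower resistance R2' = R2·R_L/(R2+R_L) = 1.757 Ω.
Voltage divider with the loaded lower leg: V_out = 22.6 × 1.757/(28.8 + 1.757) = 22.6 × 0.05750 = 1.299 V.

V_out ≈ 1.30 V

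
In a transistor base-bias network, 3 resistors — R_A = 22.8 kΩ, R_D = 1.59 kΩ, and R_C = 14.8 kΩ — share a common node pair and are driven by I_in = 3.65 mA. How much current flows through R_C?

I ≈ 0.333 mA

Conductances: ΣG = 1/22.8 + 1/1.59 + 1/14.8 = 0.7404 (1/kΩ).
By the current-divider rule, I = I_in · G_k/ΣG = 3.65 × 0.09126 = 0.3331 mA.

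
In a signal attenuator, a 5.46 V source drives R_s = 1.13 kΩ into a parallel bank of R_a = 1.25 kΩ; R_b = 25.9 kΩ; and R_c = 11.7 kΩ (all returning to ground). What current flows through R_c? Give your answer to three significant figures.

Equivalent of the parallel group: R_p = 1.082 kΩ.
Node voltage V_A = V_s · R_p/(R_s + R_p) = 5.46 × 0.4892 = 2.671 V.
Branch current I = V_A/R_c = 2.671/11.7 = 0.2283 mA.
(Check via current divider: I_total = 2.468 mA; share G_k/ΣG = 0.09249 → same result.)

I ≈ 0.228 mA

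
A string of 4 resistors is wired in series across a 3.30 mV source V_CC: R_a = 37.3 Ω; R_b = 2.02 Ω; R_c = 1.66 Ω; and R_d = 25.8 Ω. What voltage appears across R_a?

V ≈ 1.84 mV

ΣR = 37.3 + 2.02 + 1.66 + 25.8 = 66.78 Ω.
V = V_CC · R/ΣR = 3.30 × 0.5586 = 1.843 mV.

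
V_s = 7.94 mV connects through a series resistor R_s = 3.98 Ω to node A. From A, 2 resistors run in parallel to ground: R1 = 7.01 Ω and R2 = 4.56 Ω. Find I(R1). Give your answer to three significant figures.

I ≈ 0.464 mA

Parallel bank: R_p = 1/(1/7.01 + 1/4.56) = 2.763 Ω.
Node voltage V_A = V_s · R_p/(R_s + R_p) = 7.94 × 0.4097 = 3.253 mV.
Branch current I = V_A/R1 = 3.253/7.01 = 0.4641 mA.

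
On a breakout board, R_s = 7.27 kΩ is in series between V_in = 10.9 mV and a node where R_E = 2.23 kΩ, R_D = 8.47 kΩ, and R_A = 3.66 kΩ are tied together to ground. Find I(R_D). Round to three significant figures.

Equivalent of the parallel group: R_p = 1.191 kΩ.
Node voltage V_A = V_in · R_p/(R_s + R_p) = 10.9 × 0.1408 = 1.534 mV.
Branch current I = V_A/R_D = 1.534/8.47 = 0.1811 µA.

I ≈ 0.181 µA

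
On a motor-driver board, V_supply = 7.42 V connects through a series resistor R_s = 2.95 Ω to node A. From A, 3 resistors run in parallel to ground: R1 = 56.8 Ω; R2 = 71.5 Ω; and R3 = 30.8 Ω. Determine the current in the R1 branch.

Combine the parallel branches: R_p = (1/56.8 + 1/71.5 + 1/30.8)⁻¹ = 15.61 Ω.
V_A = 7.42 × 15.61/18.56 = 6.241 V.
Branch current I = V_A/R1 = 6.241/56.8 = 0.1099 A.

I ≈ 0.110 A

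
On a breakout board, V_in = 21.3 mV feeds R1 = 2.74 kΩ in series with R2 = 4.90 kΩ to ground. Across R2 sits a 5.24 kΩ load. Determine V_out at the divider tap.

V_out ≈ 10.2 mV

First combine the lower leg with the load: R2 ‖ R_L = 2.532 kΩ.
Voltage divider with the loaded lower leg: V_out = 21.3 × 2.532/(2.74 + 2.532) = 21.3 × 0.4803 = 10.23 mV.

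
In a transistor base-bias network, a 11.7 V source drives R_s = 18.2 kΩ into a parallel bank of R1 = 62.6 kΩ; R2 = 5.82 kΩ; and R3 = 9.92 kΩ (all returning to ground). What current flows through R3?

I ≈ 0.189 mA

Equivalent of the parallel group: R_p = 3.465 kΩ.
V_A = 11.7 × 3.465/21.66 = 1.871 V.
I(R3) = V_A / R3 = 1.871/9.92 = 0.1886 mA.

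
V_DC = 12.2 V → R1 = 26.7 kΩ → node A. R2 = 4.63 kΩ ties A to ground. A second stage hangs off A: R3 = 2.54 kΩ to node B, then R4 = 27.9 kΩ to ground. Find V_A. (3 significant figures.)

V_A ≈ 1.60 V

Looking into the second stage from A: R3 + R4 = 30.44 kΩ appears in parallel with R2.
R2 ‖ (R3+R4) = 4.019 kΩ.
First divider: V_A = V_DC · 4.019/(26.7 + 4.019) = 1.596 V.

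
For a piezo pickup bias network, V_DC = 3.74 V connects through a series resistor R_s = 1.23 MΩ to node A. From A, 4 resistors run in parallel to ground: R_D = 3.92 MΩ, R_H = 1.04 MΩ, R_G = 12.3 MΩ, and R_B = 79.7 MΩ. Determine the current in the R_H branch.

Parallel bank: R_p = 1/(1/3.92 + 1/1.04 + 1/12.3 + 1/79.7) = 0.7631 MΩ.
Node voltage V_A = V_DC · R_p/(R_s + R_p) = 3.74 × 0.3829 = 1.432 V.
Branch current I = V_A/R_H = 1.432/1.04 = 1.377 µA.
(Check via current divider: I_total = 1.876 µA; share G_k/ΣG = 0.7337 → same result.)

I ≈ 1.38 µA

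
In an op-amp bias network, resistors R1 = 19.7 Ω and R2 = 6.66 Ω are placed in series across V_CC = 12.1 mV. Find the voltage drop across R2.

Series total: ΣR = 19.7 + 6.66 = 26.36 Ω.
By the voltage-divider rule, V = 12.1 × 6.660/26.36 = 3.057 mV.

V ≈ 3.06 mV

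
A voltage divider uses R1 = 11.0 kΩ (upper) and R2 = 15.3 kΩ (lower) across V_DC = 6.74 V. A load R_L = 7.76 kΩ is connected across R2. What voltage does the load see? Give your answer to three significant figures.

First combine the lower leg with the load: R2 ‖ R_L = 5.149 kΩ.
Then V_out = V_DC · R2'/(R1 + R2') = 6.74 × 5.149/16.15 = 2.149 V.
(Unloaded it would be 3.92 V; the load pulls it down.)

V_out ≈ 2.15 V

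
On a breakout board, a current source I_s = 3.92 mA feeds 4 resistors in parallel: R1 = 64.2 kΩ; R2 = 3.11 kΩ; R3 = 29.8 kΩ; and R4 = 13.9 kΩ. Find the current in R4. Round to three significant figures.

ΣG = 1/64.2 + 1/3.11 + 1/29.8 + 1/13.9 = 0.4426.
By the current-divider rule, I = I_s · G_k/ΣG = 3.92 × 0.1625 = 0.6371 mA.

I ≈ 0.637 mA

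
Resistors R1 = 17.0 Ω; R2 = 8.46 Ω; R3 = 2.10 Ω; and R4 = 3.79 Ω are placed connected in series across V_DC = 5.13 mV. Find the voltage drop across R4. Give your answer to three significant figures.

Series total: ΣR = 17.0 + 8.46 + 2.10 + 3.79 = 31.35 Ω.
V = V_DC · R/ΣR = 5.13 × 0.1209 = 0.6202 mV.

V ≈ 0.620 mV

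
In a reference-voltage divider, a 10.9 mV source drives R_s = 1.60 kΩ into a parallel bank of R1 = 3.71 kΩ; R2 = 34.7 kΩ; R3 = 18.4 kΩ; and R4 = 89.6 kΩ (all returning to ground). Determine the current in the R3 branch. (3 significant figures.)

I ≈ 0.374 µA

Parallel bank: R_p = 1/(1/3.71 + 1/34.7 + 1/18.4 + 1/89.6) = 2.748 kΩ.
Node voltage V_A = V_CC · R_p/(R_s + R_p) = 10.9 × 0.6320 = 6.889 mV.
I(R3) = V_A / R3 = 6.889/18.4 = 0.3744 µA.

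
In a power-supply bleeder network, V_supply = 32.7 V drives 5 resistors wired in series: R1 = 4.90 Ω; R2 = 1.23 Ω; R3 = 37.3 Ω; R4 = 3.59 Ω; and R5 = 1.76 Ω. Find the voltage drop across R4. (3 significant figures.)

Total series resistance ΣR = 4.90 + 1.23 + 37.3 + 3.59 + 1.76 = 48.78 Ω.
Voltage divider: V = V_supply · (3.590 / 48.78) = 32.7 × 0.07360 = 2.407 V.

V ≈ 2.41 V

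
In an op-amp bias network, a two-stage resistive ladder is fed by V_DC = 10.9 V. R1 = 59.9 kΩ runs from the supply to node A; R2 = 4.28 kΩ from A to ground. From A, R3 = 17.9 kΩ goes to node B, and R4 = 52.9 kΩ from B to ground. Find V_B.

V_B ≈ 0.514 V

Looking into the second stage from A: R3 + R4 = 70.80 kΩ appears in parallel with R2.
Effective lower resistance at A: R2 ‖ 70.80 = 4.036 kΩ.
So V_A = 10.9 × 0.06313 = 0.6881 V.
Stage 2 is unloaded, so V_B = V_A · R4/(R3+R4) = 0.6881 × 52.9/70.80 = 0.5141 V.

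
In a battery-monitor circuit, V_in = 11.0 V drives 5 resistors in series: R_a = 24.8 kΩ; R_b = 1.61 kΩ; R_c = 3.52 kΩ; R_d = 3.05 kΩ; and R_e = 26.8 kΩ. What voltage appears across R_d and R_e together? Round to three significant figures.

Total series resistance ΣR = 24.8 + 1.61 + 3.52 + 3.05 + 26.8 = 59.78 kΩ.
R_{R_d..R_e} = 3.05 + 26.8 = 29.85 kΩ.
By the voltage-divider rule, V = 11.0 × 29.85/59.78 = 5.493 V.

V ≈ 5.49 V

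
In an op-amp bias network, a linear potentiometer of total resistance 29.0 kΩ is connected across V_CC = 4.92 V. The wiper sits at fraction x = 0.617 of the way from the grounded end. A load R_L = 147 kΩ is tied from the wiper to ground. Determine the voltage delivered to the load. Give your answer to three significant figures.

V_out ≈ 2.90 V

The pot divides into 11.11 kΩ above the wiper and 17.89 kΩ below.
R_L loads the lower segment: effective lower R = 15.95 kΩ.
V_out = 4.92 × 15.95/(11.11 + 15.95) = 2.900 V.
(Unloaded: V_out = x·V_CC = 3.04 V.)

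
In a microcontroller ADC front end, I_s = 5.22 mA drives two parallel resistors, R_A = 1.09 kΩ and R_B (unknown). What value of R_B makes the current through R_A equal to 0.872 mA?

R_B ≈ 0.219 kΩ

Two-branch current divider: I_A = I_s · R_B/(R_A + R_B).
With f = 0.1670, R_B = R_A · f/(1−f) = 1.09 × 0.2006 = 0.2186 kΩ.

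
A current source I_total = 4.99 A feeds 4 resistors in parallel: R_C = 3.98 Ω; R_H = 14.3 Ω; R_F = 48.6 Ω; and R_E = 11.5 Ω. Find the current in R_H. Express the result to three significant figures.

I ≈ 0.814 A

ΣG = 1/3.98 + 1/14.3 + 1/48.6 + 1/11.5 = 0.4287.
By the current-divider rule, I = I_total · G_k/ΣG = 4.99 × 0.1631 = 0.8139 A.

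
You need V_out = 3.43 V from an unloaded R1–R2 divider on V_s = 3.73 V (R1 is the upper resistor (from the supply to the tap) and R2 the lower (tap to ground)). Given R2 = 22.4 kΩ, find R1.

V_out/V_s = R2/(R1+R2) = 0.9196.
So R1 = R2 · (V_s/V_out − 1) = 22.4 × (3.73/3.43 − 1) = 22.4 × 0.08746 = 1.959 kΩ.

R1 ≈ 1.96 kΩ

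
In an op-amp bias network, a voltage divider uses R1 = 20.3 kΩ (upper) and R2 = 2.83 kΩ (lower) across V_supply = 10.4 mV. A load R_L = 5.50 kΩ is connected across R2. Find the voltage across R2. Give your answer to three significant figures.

V_out ≈ 0.877 mV

R2 ‖ R_L = (2.83 × 5.50)/(2.83 + 5.50) = 1.869 kΩ.
Voltage divider with the loaded lower leg: V_out = 10.4 × 1.869/(20.3 + 1.869) = 10.4 × 0.08429 = 0.8766 mV.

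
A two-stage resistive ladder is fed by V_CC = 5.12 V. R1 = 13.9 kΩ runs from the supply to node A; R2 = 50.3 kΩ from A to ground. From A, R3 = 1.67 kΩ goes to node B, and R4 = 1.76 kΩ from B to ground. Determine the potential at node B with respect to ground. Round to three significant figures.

V_B ≈ 0.493 V

The second stage (R3 + R4 = 3.430 kΩ) loads node A in parallel with R2.
Effective lower resistance at A: R2 ‖ 3.430 = 3.211 kΩ.
First divider: V_A = V_CC · 3.211/(13.9 + 3.211) = 0.9608 V.
V_B = V_A × 0.5131 = 0.4930 V.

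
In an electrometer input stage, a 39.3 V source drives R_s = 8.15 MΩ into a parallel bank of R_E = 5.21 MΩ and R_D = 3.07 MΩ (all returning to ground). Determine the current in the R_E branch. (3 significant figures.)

Combine the parallel branches: R_p = (1/5.21 + 1/3.07)⁻¹ = 1.932 MΩ.
V_A = 39.3 × 1.932/10.08 = 7.530 V.
Branch current I = V_A/R_E = 7.530/5.21 = 1.445 µA.
(Check via current divider: I_total = 3.898 µA; share G_k/ΣG = 0.3708 → same result.)

I ≈ 1.45 µA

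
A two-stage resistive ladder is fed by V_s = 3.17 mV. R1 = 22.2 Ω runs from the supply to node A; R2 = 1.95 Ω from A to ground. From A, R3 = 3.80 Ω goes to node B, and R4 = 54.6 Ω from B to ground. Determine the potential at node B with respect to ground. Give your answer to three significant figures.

The second stage (R3 + R4 = 58.40 Ω) loads node A in parallel with R2.
Effective lower resistance at A: R2 ‖ 58.40 = 1.887 Ω.
V_A = 3.17 × 1.887/(22.2 + 1.887) = 0.2483 mV.
Then the unloaded second divider: V_B = V_A × R4/(R3+R4) = 0.2483 × 0.9349 = 0.2322 mV.

V_B ≈ 0.232 mV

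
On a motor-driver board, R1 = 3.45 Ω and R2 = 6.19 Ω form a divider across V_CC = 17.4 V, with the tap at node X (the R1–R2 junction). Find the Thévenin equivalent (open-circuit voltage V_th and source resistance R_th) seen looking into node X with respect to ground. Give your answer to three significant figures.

Open-circuit (no load on X): V_th = V_CC · R2/(R1 + R2) = 17.4 × 6.19/(3.450 + 6.19) = 11.17 V.
Zeroing V_CC shorts the top of R1 to ground, so R_th = R1 ‖ R2 = 2.215 Ω.

V_th ≈ 11.2 V, R_th ≈ 2.22 Ω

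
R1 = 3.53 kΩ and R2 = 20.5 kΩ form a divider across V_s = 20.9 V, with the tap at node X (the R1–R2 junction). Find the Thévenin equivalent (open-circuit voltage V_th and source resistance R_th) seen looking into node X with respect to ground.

With X open, the divider is unloaded: V_th = 20.9 × 20.5/24.03 = 17.83 V.
With V_s suppressed (replaced by a short), R_th = R1 ‖ R2 = (3.530 × 20.5)/(3.530 + 20.5) = 3.011 kΩ.

V_th ≈ 17.8 V, R_th ≈ 3.01 kΩ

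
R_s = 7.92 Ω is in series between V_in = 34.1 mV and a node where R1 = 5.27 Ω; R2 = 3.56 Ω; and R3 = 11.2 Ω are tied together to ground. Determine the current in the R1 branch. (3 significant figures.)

I ≈ 1.19 mA

Equivalent of the parallel group: R_p = 1.786 Ω.
V_A = 34.1 × 1.786/9.706 = 6.274 mV.
I(R1) = V_A / R1 = 6.274/5.27 = 1.191 mA.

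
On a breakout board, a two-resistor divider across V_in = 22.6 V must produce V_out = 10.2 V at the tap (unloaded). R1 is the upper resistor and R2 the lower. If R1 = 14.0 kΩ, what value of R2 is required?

The divider ratio is R2/(R1+R2) = 10.2/22.6 = 0.4513.
Rearranging, R2 = R1·k/(1−k) = 14.0 × 0.8226 = 11.52 kΩ.

R2 ≈ 11.5 kΩ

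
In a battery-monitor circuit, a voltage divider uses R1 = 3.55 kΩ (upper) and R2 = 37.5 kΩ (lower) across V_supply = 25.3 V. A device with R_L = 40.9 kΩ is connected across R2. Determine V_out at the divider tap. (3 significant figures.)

V_out ≈ 21.4 V

R2 ‖ R_L = (37.5 × 40.9)/(37.5 + 40.9) = 19.56 kΩ.
Now apply the divider: V_out = 25.3 × 0.8464 = 21.41 V.
(Unloaded it would be 23.1 V; the load pulls it down.)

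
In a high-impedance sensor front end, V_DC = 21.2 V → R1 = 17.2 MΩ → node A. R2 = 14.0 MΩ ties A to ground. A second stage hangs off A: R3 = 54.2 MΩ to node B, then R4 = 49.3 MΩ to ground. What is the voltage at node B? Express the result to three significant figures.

Node A sees R2 in parallel with the series input of stage 2, R3 + R4 = 103.5 MΩ.
Effective lower resistance at A: R2 ‖ 103.5 = 12.33 MΩ.
V_A = 21.2 × 12.33/(17.2 + 12.33) = 8.853 V.
Stage 2 is unloaded, so V_B = V_A · R4/(R3+R4) = 8.853 × 49.3/103.5 = 4.217 V.

V_B ≈ 4.22 V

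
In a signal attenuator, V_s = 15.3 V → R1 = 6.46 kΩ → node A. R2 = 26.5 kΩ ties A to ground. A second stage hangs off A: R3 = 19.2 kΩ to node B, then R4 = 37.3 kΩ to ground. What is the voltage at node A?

V_A ≈ 11.3 V

Node A sees R2 in parallel with the series input of stage 2, R3 + R4 = 56.50 kΩ.
R2 ‖ (R3+R4) = 18.04 kΩ.
First divider: V_A = V_s · 18.04/(6.46 + 18.04) = 11.27 V.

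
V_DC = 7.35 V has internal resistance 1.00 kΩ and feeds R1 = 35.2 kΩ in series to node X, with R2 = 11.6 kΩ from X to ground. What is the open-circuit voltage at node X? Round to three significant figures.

R1' = 1.00 + 35.2 = 36.20 kΩ (source resistance + R1).
With X open, the divider is unloaded: V_th = 7.35 × 11.6/47.80 = 1.784 V.

V_th ≈ 1.78 V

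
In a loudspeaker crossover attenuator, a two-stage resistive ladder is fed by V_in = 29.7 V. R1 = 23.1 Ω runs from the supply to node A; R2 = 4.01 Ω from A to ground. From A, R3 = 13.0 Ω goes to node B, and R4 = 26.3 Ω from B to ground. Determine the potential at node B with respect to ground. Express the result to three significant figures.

The second stage (R3 + R4 = 39.30 Ω) loads node A in parallel with R2.
R2 ‖ (R3+R4) = 3.639 Ω.
V_A = 29.7 × 3.639/(23.1 + 3.639) = 4.042 V.
Stage 2 is unloaded, so V_B = V_A · R4/(R3+R4) = 4.042 × 26.3/39.30 = 2.705 V.

V_B ≈ 2.70 V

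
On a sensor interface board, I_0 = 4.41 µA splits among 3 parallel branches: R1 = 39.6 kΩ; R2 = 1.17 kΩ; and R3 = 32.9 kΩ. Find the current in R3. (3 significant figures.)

I ≈ 0.147 µA

ΣG = 1/39.6 + 1/1.17 + 1/32.9 = 0.9103.
R3 takes the fraction G_k/ΣG = 0.03040/0.9103 = 0.03339, so I = 4.41 × 0.03339 = 0.1472 µA.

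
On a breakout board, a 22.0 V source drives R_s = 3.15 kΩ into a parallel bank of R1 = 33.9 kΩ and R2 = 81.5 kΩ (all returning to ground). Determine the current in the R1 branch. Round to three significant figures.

Parallel bank: R_p = 1/(1/33.9 + 1/81.5) = 23.94 kΩ.
V_A = 22.0 × 23.94/27.09 = 19.44 V.
Branch current I = V_A/R1 = 19.44/33.9 = 0.5735 mA.

I ≈ 0.574 mA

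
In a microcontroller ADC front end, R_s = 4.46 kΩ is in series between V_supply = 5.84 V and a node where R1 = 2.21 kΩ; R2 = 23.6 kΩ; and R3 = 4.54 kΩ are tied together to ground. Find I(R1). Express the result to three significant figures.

Equivalent of the parallel group: R_p = 1.398 kΩ.
V_A by voltage divider: V_A = 5.84 × 1.398/(4.46 + 1.398) = 1.394 V.
I(R1) = V_A / R1 = 1.394/2.21 = 0.6308 mA.

I ≈ 0.631 mA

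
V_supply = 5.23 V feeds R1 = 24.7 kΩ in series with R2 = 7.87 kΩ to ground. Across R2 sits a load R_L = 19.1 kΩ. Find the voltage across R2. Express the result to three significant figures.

V_out ≈ 0.963 V

The load sits in parallel with R2, giving an effective lower resistance R2' = R2·R_L/(R2+R_L) = 5.573 kΩ.
Now apply the divider: V_out = 5.23 × 0.1841 = 0.9629 V.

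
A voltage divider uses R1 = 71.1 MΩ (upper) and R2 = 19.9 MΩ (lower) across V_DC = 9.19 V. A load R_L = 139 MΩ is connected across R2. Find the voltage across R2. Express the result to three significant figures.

V_out ≈ 1.81 V

R2 ‖ R_L = (19.9 × 139)/(19.9 + 139) = 17.41 MΩ.
Now apply the divider: V_out = 9.19 × 0.1967 = 1.807 V.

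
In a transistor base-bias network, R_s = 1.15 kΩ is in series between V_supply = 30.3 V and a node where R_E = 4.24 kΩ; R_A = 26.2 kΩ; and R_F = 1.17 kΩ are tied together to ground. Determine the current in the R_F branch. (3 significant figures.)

I ≈ 11.3 mA

Equivalent of the parallel group: R_p = 0.8860 kΩ.
Node voltage V_A = V_supply · R_p/(R_s + R_p) = 30.3 × 0.4352 = 13.19 V.
I(R_F) = V_A / R_F = 13.19/1.17 = 11.27 mA.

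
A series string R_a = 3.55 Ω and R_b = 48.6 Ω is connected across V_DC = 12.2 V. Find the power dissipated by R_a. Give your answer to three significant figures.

P ≈ 0.194 W

The common current is I = 12.2/52.15 = 0.2339 A.
P(R_a) = I²·R_a = (0.2339)² × 3.55 = 0.1943 W.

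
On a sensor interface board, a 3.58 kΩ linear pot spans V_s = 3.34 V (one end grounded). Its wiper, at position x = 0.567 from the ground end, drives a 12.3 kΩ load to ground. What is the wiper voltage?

Split the track: R_lower = x·R_p = 2.030 kΩ, R_upper = (1−x)·R_p = 1.550 kΩ.
R_L loads the lower segment: effective lower R = 1.742 kΩ.
V_out = 3.34 × 1.742/(1.550 + 1.742) = 1.767 V.
(Unloaded: V_out = x·V_s = 1.89 V.)

V_out ≈ 1.77 V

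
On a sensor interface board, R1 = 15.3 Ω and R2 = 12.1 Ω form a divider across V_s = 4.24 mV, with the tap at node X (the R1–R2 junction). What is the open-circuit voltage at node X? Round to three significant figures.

Open-circuit (no load on X): V_th = V_s · R2/(R1 + R2) = 4.24 × 12.1/(15.30 + 12.1) = 1.872 mV.

V_th ≈ 1.87 mV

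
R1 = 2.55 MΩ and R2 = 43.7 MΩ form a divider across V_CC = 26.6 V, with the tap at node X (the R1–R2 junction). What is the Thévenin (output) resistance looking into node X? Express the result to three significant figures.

R_th ≈ 2.41 MΩ

With V_CC suppressed (replaced by a short), R_th = R1 ‖ R2 = (2.550 × 43.7)/(2.550 + 43.7) = 2.409 MΩ.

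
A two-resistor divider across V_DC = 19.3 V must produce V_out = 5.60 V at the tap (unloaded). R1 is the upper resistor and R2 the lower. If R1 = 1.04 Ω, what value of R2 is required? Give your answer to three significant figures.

R2 ≈ 0.425 Ω

V_out/V_DC = R2/(R1+R2) = 0.2902.
So R2 = R1 · V_out/(V_DC − V_out) = 1.04 × 5.60/(19.3 − 5.60) = 1.04 × 0.4088 = 0.4251 Ω.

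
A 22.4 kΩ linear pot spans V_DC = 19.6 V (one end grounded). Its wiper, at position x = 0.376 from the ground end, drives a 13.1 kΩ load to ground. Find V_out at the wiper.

V_out ≈ 5.26 V

Lower segment x·R_p = 8.422 kΩ; upper segment (1−x)·R_p = 13.98 kΩ.
Lower segment in parallel with the load: 8.422 ‖ 13.1 = 5.126 kΩ.
Then V_out = V_DC · 5.126/(13.98 + 5.126) = 5.260 V.
(Unloaded: V_out = x·V_DC = 7.37 V.)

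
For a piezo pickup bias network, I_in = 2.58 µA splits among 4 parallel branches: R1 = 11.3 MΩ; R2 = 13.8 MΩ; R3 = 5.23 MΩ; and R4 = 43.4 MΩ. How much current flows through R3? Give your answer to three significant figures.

I ≈ 1.31 µA

ΣG = 1/11.3 + 1/13.8 + 1/5.23 + 1/43.4 = 0.3752.
By the current-divider rule, I = I_in · G_k/ΣG = 2.58 × 0.5096 = 1.315 µA.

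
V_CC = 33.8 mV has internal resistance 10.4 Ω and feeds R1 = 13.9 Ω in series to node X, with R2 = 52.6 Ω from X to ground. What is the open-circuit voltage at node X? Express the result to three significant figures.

V_th ≈ 23.1 mV

R1' = 10.4 + 13.9 = 24.30 Ω (source resistance + R1).
Open-circuit (no load on X): V_th = V_CC · R2/(R1' + R2) = 33.8 × 52.6/(24.30 + 52.6) = 23.12 mV.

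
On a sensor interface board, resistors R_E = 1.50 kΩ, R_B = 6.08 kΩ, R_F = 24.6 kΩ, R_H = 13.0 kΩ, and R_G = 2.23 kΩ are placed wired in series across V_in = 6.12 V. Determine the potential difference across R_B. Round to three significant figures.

V ≈ 0.785 V

ΣR = 1.50 + 6.08 + 24.6 + 13.0 + 2.23 = 47.41 kΩ.
By the voltage-divider rule, V = 6.12 × 6.080/47.41 = 0.7848 V.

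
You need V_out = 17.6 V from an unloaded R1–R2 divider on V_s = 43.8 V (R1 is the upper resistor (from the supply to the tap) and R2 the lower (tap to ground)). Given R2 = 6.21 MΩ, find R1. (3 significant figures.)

R1 ≈ 9.24 MΩ

V_out/V_s = R2/(R1+R2) = 0.4018.
R1 = R2·(1/k − 1) = 6.21 × 1.489 = 9.244 MΩ.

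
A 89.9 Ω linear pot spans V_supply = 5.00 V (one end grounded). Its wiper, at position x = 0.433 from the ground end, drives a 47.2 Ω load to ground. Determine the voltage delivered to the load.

V_out ≈ 1.48 V

Lower segment x·R_p = 38.93 Ω; upper segment (1−x)·R_p = 50.97 Ω.
(x·R_p) ‖ R_L = 21.33 Ω.
Then V_out = V_supply · 21.33/(50.97 + 21.33) = 1.475 V.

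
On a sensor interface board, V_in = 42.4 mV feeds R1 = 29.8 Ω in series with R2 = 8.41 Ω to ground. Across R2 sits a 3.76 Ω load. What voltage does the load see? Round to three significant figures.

R2 ‖ R_L = (8.41 × 3.76)/(8.41 + 3.76) = 2.598 Ω.
Now apply the divider: V_out = 42.4 × 0.08020 = 3.400 mV.

V_out ≈ 3.40 mV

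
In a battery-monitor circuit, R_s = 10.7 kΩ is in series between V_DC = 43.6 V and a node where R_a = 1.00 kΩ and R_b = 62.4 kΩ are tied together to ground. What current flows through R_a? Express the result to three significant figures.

Combine the parallel branches: R_p = (1/1.00 + 1/62.4)⁻¹ = 0.9842 kΩ.
V_A by voltage divider: V_A = 43.6 × 0.9842/(10.7 + 0.9842) = 3.673 V.
Branch current I = V_A/R_a = 3.673/1.00 = 3.673 mA.
(Check via current divider: I_total = 3.732 mA; share G_k/ΣG = 0.9842 → same result.)

I ≈ 3.67 mA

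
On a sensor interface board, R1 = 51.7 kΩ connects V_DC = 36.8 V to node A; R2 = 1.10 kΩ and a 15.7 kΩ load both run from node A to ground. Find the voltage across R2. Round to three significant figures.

The load sits in parallel with R2, giving an effective lower resistance R2' = R2·R_L/(R2+R_L) = 1.028 kΩ.
Now apply the divider: V_out = 36.8 × 0.01950 = 0.7174 V.
(Unloaded it would be 0.767 V; the load pulls it down.)

V_out ≈ 0.717 V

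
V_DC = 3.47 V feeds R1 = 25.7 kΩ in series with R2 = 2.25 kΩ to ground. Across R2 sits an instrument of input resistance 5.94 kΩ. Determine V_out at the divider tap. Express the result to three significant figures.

V_out ≈ 0.207 V

First combine the lower leg with the load: R2 ‖ R_L = 1.632 kΩ.
Now apply the divider: V_out = 3.47 × 0.05971 = 0.2072 V.
(Unloaded it would be 0.279 V; the load pulls it down.)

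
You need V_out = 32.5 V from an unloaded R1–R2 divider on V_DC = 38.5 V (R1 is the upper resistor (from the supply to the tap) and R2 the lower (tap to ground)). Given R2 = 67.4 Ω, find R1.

V_out/V_DC = R2/(R1+R2) = 0.8442.
Rearranging, R1 = R2·(1−k)/k = 67.4 × 0.1846 = 12.44 Ω.

R1 ≈ 12.4 Ω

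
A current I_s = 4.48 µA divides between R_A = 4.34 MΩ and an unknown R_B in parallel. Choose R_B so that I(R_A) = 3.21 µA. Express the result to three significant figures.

Two-branch current divider: I_A = I_s · R_B/(R_A + R_B).
3.21/4.48 = R_B/(R_A + R_B) → R_B = R_A · (0.7165)/(1 − 0.7165) = 4.34 × 2.528 = 10.97 MΩ.

R_B ≈ 11.0 MΩ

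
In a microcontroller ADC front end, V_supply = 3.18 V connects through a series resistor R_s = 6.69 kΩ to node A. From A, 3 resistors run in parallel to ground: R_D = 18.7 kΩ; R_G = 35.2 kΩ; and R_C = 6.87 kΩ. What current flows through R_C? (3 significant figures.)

I ≈ 0.184 mA

Combine the parallel branches: R_p = (1/18.7 + 1/35.2 + 1/6.87)⁻¹ = 4.397 kΩ.
V_A by voltage divider: V_A = 3.18 × 4.397/(6.69 + 4.397) = 1.261 V.
Branch current I = V_A/R_C = 1.261/6.87 = 0.1836 mA.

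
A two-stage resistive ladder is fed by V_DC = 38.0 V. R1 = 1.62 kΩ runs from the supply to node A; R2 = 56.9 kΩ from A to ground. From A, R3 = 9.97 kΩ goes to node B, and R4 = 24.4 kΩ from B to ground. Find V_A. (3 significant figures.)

V_A ≈ 35.3 V

The second stage (R3 + R4 = 34.37 kΩ) loads node A in parallel with R2.
Effective lower resistance at A: R2 ‖ 34.37 = 21.43 kΩ.
So V_A = 38.0 × 0.9297 = 35.33 V.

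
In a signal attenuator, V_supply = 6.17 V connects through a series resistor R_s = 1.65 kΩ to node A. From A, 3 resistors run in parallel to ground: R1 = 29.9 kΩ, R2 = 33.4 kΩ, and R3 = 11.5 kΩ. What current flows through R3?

Combine the parallel branches: R_p = (1/29.9 + 1/33.4 + 1/11.5)⁻¹ = 6.652 kΩ.
V_A by voltage divider: V_A = 6.17 × 6.652/(1.65 + 6.652) = 4.944 V.
Branch current I = V_A/R3 = 4.944/11.5 = 0.4299 mA.

I ≈ 0.430 mA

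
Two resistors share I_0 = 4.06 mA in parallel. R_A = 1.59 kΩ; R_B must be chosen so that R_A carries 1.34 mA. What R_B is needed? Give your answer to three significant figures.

R_B ≈ 0.783 kΩ

Two-branch current divider: I_A = I_0 · R_B/(R_A + R_B).
1.34/4.06 = R_B/(R_A + R_B) → R_B = R_A · (0.3300)/(1 − 0.3300) = 1.59 × 0.4926 = 0.7833 kΩ.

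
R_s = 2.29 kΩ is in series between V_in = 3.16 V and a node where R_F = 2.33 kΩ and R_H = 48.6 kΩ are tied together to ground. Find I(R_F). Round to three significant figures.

I ≈ 0.668 mA

Combine the parallel branches: R_p = (1/2.33 + 1/48.6)⁻¹ = 2.223 kΩ.
V_A by voltage divider: V_A = 3.16 × 2.223/(2.29 + 2.223) = 1.557 V.
I(R_F) = V_A / R_F = 1.557/2.33 = 0.6681 mA.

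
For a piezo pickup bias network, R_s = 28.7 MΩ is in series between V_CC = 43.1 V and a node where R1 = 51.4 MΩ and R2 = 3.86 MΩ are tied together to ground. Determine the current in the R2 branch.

Combine the parallel branches: R_p = (1/51.4 + 1/3.86)⁻¹ = 3.590 MΩ.
Node voltage V_A = V_CC · R_p/(R_s + R_p) = 43.1 × 0.1112 = 4.792 V.
I(R2) = V_A / R2 = 4.792/3.86 = 1.242 µA.
(Check via current divider: I_total = 1.335 µA; share G_k/ΣG = 0.9301 → same result.)

I ≈ 1.24 µA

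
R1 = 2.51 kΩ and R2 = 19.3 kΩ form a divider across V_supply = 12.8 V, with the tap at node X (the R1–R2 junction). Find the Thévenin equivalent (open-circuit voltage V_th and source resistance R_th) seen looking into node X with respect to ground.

V_th ≈ 11.3 V, R_th ≈ 2.22 kΩ

With X open, the divider is unloaded: V_th = 12.8 × 19.3/21.81 = 11.33 V.
Zeroing V_supply shorts the top of R1 to ground, so R_th = R1 ‖ R2 = 2.221 kΩ.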